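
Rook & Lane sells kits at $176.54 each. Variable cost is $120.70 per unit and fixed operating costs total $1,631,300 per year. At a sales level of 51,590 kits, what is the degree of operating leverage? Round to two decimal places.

2.31

Total contribution margin = 51,590 × $55.84 = $2,880,785.60.
EBIT = $2,880,785.60 − $1,631,300 = $1,249,485.60.
So DOL = total CM / EBIT = $2,880,785.60 / $1,249,485.60 = 2.3056.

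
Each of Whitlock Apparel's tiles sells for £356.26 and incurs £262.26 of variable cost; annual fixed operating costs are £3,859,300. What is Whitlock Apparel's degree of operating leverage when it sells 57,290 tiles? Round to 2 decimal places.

At 57,290 units, contribution = 57,290 × £94.00 = £5,385,260.00.
Operating income = contribution − fixed costs = £5,385,260.00 − £3,859,300 = £1,525,960.00.
Degree of operating leverage = £5,385,260.00 / £1,525,960.00 = 3.5291.

3.53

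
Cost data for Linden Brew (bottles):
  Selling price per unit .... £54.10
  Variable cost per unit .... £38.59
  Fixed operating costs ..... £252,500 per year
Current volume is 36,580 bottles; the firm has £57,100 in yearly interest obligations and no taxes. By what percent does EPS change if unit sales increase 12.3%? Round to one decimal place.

Total contribution margin = 36,580 × £15.51 = £567,355.80.
Operating income = contribution − fixed costs = £567,355.80 − £252,500 = £314,855.80.
After interest of £57,100.00, pre-tax earnings = £257,755.80.
Degree of combined leverage = contribution ÷ (EBIT − I) = £567,355.80 ÷ £257,755.80 = 2.2011.
%ΔEPS = DCL × %ΔSales = 2.2011 × +12.3% = +27.1%.

+27.1%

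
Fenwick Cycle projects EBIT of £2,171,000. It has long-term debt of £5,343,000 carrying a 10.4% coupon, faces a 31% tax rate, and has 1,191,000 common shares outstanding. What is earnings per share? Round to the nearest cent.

£0.94

Pre-tax income = £2,171,000 − £555,672.00 = £1,615,328.00.
After tax at 31%: net income = £1,615,328.00 × 0.69 = £1,114,576.32.
EPS = £1,114,576.32 ÷ 1,191,000 = £0.94.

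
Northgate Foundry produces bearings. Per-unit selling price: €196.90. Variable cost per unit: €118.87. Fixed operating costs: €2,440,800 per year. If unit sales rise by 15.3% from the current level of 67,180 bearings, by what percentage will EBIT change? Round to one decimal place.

+28.6%

Total contribution margin = 67,180 × €78.03 = €5,242,055.40.
Operating income = contribution − fixed costs = €5,242,055.40 − €2,440,800 = €2,801,255.40.
Degree of operating leverage = €5,242,055.40 / €2,801,255.40 = 1.8713.
%ΔEBIT = DOL × %ΔSales = 1.8713 × +15.3% = +28.6%.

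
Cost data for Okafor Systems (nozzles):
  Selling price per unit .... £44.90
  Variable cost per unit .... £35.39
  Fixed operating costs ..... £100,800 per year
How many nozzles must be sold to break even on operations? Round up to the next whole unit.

Each unit contributes £44.90 − £35.39 = £9.51.
Break-even volume = fixed costs ÷ CM per unit = £100,800 ÷ £9.51 = 10,599.37, so 10,600 nozzles.

10,600 nozzles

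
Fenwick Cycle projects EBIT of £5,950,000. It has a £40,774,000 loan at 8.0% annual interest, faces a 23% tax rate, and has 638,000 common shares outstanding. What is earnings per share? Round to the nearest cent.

£3.24

Interest = £3,261,920.00, so EBT = £5,950,000 − £3,261,920.00 = £2,688,080.00.
After tax at 23%: net income = £2,688,080.00 × 0.77 = £2,069,821.60.
Per share: £2,069,821.60 / 638,000 shares = £3.24.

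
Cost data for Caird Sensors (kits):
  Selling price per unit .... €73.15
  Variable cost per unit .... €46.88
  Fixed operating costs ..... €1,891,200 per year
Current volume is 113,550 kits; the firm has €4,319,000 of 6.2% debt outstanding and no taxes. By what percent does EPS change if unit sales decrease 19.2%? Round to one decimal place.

-69.5%

Total contribution margin = 113,550 × €26.27 = €2,982,958.50.
EBIT = €2,982,958.50 − €1,891,200 = €1,091,758.50.
After interest of €267,778.00, pre-tax earnings = €823,980.50.
DCL = total CM / (EBIT − I) = €2,982,958.50 / €823,980.50 = 3.6202.
EPS therefore changes by 3.6202 × (-19.2%) = -69.5%.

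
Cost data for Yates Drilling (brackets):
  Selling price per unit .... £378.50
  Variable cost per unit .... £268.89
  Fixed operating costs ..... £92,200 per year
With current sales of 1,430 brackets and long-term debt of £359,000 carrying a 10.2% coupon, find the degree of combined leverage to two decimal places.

Total contribution margin = 1,430 × £109.61 = £156,742.30.
Operating income = contribution − fixed costs = £156,742.30 − £92,200 = £64,542.30. Interest = £36,618.00, so EBIT − I = £27,924.30.
DCL = contribution ÷ (EBIT − I) = £156,742.30 ÷ £27,924.30 = 5.6131.

5.61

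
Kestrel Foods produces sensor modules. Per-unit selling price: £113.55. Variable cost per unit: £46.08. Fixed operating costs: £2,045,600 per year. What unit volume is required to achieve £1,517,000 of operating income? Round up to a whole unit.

Each unit contributes £113.55 − £46.08 = £67.47.
Required volume = (fixed costs + target profit) ÷ CM = (£2,045,600 + £1,517,000) ÷ £67.47 = 52,802.73, so 52,803 sensor modules.

52,803 sensor modules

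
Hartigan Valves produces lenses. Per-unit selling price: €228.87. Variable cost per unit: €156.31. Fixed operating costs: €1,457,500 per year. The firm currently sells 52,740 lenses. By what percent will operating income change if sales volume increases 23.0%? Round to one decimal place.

+37.1%

At 52,740 units, contribution = 52,740 × €72.56 = €3,826,814.40.
Operating income = contribution − fixed costs = €3,826,814.40 − €1,457,500 = €2,369,314.40.
So DOL = total CM / EBIT = €3,826,814.40 / €2,369,314.40 = 1.6152.
%ΔEBIT = DOL × %ΔSales = 1.6152 × +23.0% = +37.1%.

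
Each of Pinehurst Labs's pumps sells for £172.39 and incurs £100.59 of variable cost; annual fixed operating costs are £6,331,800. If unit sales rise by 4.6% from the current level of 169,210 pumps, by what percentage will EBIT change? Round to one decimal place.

+9.6%

Contribution at this volume is 169,210 × £71.80 = £12,149,278.00.
EBIT = £12,149,278.00 − £6,331,800 = £5,817,478.00.
DOL = contribution ÷ EBIT = £12,149,278.00 ÷ £5,817,478.00 = 2.0884.
So EBIT moves 2.0884 × (+4.6%) = +9.6%.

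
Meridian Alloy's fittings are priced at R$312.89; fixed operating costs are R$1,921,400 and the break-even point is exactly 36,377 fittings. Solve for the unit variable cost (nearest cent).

Contribution per unit must be FC / Q = R$1,921,400 / 36,377 = R$52.8191.
Hence VC = price − CM = R$312.89 − R$52.8191 = R$260.07.

R$260.07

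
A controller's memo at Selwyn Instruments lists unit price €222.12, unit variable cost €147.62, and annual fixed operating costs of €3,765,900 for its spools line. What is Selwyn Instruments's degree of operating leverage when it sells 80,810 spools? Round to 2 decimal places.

Contribution at this volume is 80,810 × €74.50 = €6,020,345.00.
EBIT = €6,020,345.00 − €3,765,900 = €2,254,445.00.
So DOL = total CM / EBIT = €6,020,345.00 / €2,254,445.00 = 2.6704.

2.67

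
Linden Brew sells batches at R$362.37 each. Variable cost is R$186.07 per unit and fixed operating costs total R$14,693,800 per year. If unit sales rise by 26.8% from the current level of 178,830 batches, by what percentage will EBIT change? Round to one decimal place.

At 178,830 units, contribution = 178,830 × R$176.30 = R$31,527,729.00.
Operating income = contribution − fixed costs = R$31,527,729.00 − R$14,693,800 = R$16,833,929.00.
Degree of operating leverage = R$31,527,729.00 / R$16,833,929.00 = 1.8729.
%ΔEBIT = DOL × %ΔSales = 1.8729 × +26.8% = +50.2%.

+50.2%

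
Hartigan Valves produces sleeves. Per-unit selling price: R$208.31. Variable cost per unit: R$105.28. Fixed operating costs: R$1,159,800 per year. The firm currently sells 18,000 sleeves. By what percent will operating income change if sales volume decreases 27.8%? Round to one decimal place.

Total contribution margin = 18,000 × R$103.03 = R$1,854,540.00.
Operating income = contribution − fixed costs = R$1,854,540.00 − R$1,159,800 = R$694,740.00.
Degree of operating leverage = R$1,854,540.00 / R$694,740.00 = 2.6694.
%ΔEBIT = DOL × %ΔSales = 2.6694 × -27.8% = -74.2%.

-74.2%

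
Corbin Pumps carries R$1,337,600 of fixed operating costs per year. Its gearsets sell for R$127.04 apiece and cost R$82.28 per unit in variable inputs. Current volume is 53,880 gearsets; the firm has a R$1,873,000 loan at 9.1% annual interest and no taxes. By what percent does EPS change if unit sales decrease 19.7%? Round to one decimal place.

-52.6%

At 53,880 units, contribution = 53,880 × R$44.76 = R$2,411,668.80.
Operating income = contribution − fixed costs = R$2,411,668.80 − R$1,337,600 = R$1,074,068.80.
Interest = R$170,443.00, so EBIT − I = R$903,625.80.
DCL = total CM / (EBIT − I) = R$2,411,668.80 / R$903,625.80 = 2.6689.
EPS therefore changes by 2.6689 × (-19.7%) = -52.6%.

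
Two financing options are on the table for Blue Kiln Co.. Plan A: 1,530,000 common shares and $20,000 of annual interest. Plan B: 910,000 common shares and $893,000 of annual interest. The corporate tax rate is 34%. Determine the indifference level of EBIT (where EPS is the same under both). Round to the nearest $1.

At indifference, (EBIT − 20,000)(1 − t)/1,530,000 = (EBIT − 893,000)(1 − t)/910,000.
The (1 − t) factor cancels: (EBIT − 20,000) × 910,000 = (EBIT − 893,000) × 1,530,000.
Solving, EBIT = (893,000·1,530,000 − 20,000·910,000) / (1,530,000 − 910,000) = 1,348,090,000,000 / 620,000 = 2,174,338.71.

$2,174,339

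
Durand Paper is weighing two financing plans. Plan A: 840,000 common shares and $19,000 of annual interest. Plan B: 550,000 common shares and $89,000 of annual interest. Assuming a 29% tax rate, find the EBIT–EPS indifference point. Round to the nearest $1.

At indifference, (EBIT − 19,000)(1 − t)/840,000 = (EBIT − 89,000)(1 − t)/550,000.
The (1 − t) factor cancels: (EBIT − 19,000) × 550,000 = (EBIT − 89,000) × 840,000.
EBIT × (840,000 − 550,000) = 89,000 × 840,000 − 19,000 × 550,000 = 64,310,000,000, so EBIT = 64,310,000,000 ÷ 290,000 = 221,758.62.

$221,759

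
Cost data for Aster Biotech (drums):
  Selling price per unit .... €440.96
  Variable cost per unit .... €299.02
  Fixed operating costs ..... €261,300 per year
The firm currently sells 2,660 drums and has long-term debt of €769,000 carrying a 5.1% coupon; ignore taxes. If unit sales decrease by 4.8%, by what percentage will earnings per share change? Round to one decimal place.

-23.5%

Contribution at this volume is 2,660 × €141.94 = €377,560.40.
Subtracting fixed costs: EBIT = €377,560.40 − €261,300 = €116,260.40.
After interest of €39,219.00, pre-tax earnings = €77,041.40.
Degree of combined leverage = contribution ÷ (EBIT − I) = €377,560.40 ÷ €77,041.40 = 4.9007.
%ΔEPS = DCL × %ΔSales = 4.9007 × -4.8% = -23.5%.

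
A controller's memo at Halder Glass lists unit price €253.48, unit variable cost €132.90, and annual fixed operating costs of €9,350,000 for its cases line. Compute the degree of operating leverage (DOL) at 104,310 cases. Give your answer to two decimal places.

Contribution at this volume is 104,310 × €120.58 = €12,577,699.80.
EBIT = €12,577,699.80 − €9,350,000 = €3,227,699.80.
So DOL = total CM / EBIT = €12,577,699.80 / €3,227,699.80 = 3.8968.

3.90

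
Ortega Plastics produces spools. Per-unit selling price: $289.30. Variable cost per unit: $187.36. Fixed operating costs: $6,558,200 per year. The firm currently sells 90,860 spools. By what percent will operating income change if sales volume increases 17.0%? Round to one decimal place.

Total contribution margin = 90,860 × $101.94 = $9,262,268.40.
Operating income = contribution − fixed costs = $9,262,268.40 − $6,558,200 = $2,704,068.40.
Degree of operating leverage = $9,262,268.40 / $2,704,068.40 = 3.4253.
Operating income changes by 3.4253 × +17.0% = +58.2%.

+58.2%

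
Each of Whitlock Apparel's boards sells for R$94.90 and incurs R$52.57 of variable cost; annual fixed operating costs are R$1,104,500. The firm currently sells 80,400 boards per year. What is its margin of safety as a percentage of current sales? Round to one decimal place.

67.5%

Unit CM = price − variable cost = R$94.90 − R$52.57 = R$42.33. Break-even units = R$1,104,500 ÷ R$42.33 = 26,092.61; break-even revenue = 26,092.61 × R$94.90 = R$2,476,188.28.
Actual sales revenue = 80,400 × R$94.90 = R$7,629,960.00.
Margin of safety = (R$7,629,960.00 − R$2,476,188.28) ÷ R$7,629,960.00 = 67.5%.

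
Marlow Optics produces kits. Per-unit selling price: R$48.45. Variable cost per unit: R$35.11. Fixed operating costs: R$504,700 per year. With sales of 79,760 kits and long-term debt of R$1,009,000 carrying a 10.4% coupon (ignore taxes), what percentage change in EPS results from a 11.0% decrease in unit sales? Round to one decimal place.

-25.8%

Contribution at this volume is 79,760 × R$13.34 = R$1,063,998.40.
EBIT = R$1,063,998.40 − R$504,700 = R$559,298.40.
Interest = R$104,936.00, so EBIT − I = R$454,362.40.
DCL = total CM / (EBIT − I) = R$1,063,998.40 / R$454,362.40 = 2.3417.
EPS therefore changes by 2.3417 × (-11.0%) = -25.8%.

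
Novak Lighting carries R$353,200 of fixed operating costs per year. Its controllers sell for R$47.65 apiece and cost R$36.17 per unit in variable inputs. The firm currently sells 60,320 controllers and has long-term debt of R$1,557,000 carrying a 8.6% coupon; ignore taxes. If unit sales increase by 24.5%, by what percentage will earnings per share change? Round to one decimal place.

+82.6%

Total contribution margin = 60,320 × R$11.48 = R$692,473.60.
Operating income = contribution − fixed costs = R$692,473.60 − R$353,200 = R$339,273.60.
After interest of R$133,902.00, pre-tax earnings = R$205,371.60.
DCL = total CM / (EBIT − I) = R$692,473.60 / R$205,371.60 = 3.3718.
%ΔEPS = DCL × %ΔSales = 3.3718 × +24.5% = +82.6%.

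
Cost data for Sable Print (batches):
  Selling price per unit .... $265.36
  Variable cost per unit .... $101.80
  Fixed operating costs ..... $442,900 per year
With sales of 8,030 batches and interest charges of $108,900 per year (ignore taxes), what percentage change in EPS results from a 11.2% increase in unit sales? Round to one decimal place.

Contribution at this volume is 8,030 × $163.56 = $1,313,386.80.
Subtracting fixed costs: EBIT = $1,313,386.80 − $442,900 = $870,486.80.
After interest of $108,900.00, pre-tax earnings = $761,586.80.
DCL = total CM / (EBIT − I) = $1,313,386.80 / $761,586.80 = 1.7245.
EPS therefore changes by 1.7245 × (+11.2%) = +19.3%.

+19.3%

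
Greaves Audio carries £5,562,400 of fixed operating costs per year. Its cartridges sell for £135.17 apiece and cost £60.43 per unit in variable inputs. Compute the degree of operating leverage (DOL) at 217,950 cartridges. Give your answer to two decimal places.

1.52

Total contribution margin = 217,950 × £74.74 = £16,289,583.00.
Operating income = contribution − fixed costs = £16,289,583.00 − £5,562,400 = £10,727,183.00.
DOL = contribution ÷ EBIT = £16,289,583.00 ÷ £10,727,183.00 = 1.5185.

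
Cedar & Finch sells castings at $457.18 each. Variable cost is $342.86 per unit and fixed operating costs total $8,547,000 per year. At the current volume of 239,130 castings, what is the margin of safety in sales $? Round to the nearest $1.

Contribution margin per unit = $457.18 − $342.86 = $114.32. Break-even units = $8,547,000 ÷ $114.32 = 74,763.82; break-even revenue = 74,763.82 × $457.18 = $34,180,523.62.
Actual sales revenue = 239,130 × $457.18 = $109,325,453.40.
Margin of safety = $109,325,453.40 − $34,180,523.62 = $75,144,930.

$75,144,930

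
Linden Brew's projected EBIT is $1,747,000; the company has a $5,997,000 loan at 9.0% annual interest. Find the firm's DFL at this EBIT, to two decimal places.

1.45

Annual interest charges come to $539,730.00.
DFL = EBIT ÷ (EBIT − I) = $1,747,000 ÷ ($1,747,000 − $539,730.00) = $1,747,000 ÷ $1,207,270.00 = 1.4471.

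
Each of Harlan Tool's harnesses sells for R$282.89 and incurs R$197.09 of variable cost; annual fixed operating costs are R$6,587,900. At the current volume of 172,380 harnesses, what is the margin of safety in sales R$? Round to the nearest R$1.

R$27,043,704

Unit CM = price − variable cost = R$282.89 − R$197.09 = R$85.80. Break-even units = R$6,587,900 ÷ R$85.80 = 76,782.05; break-even revenue = 76,782.05 × R$282.89 = R$21,720,874.49.
Current sales = 172,380 × R$282.89 = R$48,764,578.20.
Margin of safety = R$48,764,578.20 − R$21,720,874.49 = R$27,043,704.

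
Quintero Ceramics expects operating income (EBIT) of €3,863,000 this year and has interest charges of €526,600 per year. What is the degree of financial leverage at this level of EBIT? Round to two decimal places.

1.16

Annual interest charges come to €526,600.00.
Degree of financial leverage = EBIT / (EBIT − interest) = €3,863,000 / €3,336,400.00 = 1.1578.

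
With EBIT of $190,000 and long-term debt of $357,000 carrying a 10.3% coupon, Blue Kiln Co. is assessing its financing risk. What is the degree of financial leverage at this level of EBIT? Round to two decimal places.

1.24

Interest = $36,771.00.
Degree of financial leverage = EBIT / (EBIT − interest) = $190,000 / $153,229.00 = 1.2400.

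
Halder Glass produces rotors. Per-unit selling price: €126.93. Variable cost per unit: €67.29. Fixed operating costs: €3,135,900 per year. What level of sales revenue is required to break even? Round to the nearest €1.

Contribution margin per unit = €126.93 − €67.29 = €59.64, a CM ratio of €59.64 ÷ €126.93 = 0.4699.
Break-even revenue = fixed costs × price ÷ CM = €3,135,900 × €126.93 ÷ €59.64 = €6,674,041.

€6,674,041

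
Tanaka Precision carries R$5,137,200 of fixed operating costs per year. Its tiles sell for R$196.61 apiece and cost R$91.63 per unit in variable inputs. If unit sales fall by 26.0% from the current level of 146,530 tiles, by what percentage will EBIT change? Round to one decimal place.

-39.0%

At 146,530 units, contribution = 146,530 × R$104.98 = R$15,382,719.40.
EBIT = R$15,382,719.40 − R$5,137,200 = R$10,245,519.40.
Degree of operating leverage = R$15,382,719.40 / R$10,245,519.40 = 1.5014.
%ΔEBIT = DOL × %ΔSales = 1.5014 × -26.0% = -39.0%.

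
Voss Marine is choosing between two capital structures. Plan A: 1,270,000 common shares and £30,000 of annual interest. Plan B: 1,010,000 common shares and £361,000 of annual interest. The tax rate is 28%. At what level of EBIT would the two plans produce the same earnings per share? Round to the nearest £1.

At indifference, (EBIT − 30,000)(1 − t)/1,270,000 = (EBIT − 361,000)(1 − t)/1,010,000.
The (1 − t) factor cancels: (EBIT − 30,000) × 1,010,000 = (EBIT − 361,000) × 1,270,000.
Solving, EBIT = (361,000·1,270,000 − 30,000·1,010,000) / (1,270,000 − 1,010,000) = 428,170,000,000 / 260,000 = 1,646,807.69.

£1,646,808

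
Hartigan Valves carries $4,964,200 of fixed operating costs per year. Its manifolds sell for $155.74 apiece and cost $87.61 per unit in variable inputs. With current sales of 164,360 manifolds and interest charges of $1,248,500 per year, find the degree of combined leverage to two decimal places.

Contribution at this volume is 164,360 × $68.13 = $11,197,846.80.
Subtracting fixed costs: EBIT = $11,197,846.80 − $4,964,200 = $6,233,646.80. Interest = $1,248,500.00, so EBIT − I = $4,985,146.80.
DCL = contribution ÷ (EBIT − I) = $11,197,846.80 ÷ $4,985,146.80 = 2.2462.

2.25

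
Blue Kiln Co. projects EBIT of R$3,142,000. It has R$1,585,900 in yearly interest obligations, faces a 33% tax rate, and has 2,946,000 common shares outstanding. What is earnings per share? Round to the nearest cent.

R$0.35

Interest = R$1,585,900.00, so EBT = R$3,142,000 − R$1,585,900.00 = R$1,556,100.00.
Net income = R$1,556,100.00 × (1 − 0.33) = R$1,042,587.00.
Per share: R$1,042,587.00 / 2,946,000 shares = R$0.35.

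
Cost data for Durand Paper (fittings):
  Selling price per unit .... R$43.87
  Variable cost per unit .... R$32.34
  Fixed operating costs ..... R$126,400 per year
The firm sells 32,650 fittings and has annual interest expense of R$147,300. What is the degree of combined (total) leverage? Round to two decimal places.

At 32,650 units, contribution = 32,650 × R$11.53 = R$376,454.50.
EBIT = R$376,454.50 − R$126,400 = R$250,054.50. Interest = R$147,300.00, so EBIT − I = R$102,754.50.
DCL = contribution ÷ (EBIT − I) = R$376,454.50 ÷ R$102,754.50 = 3.6636.

3.66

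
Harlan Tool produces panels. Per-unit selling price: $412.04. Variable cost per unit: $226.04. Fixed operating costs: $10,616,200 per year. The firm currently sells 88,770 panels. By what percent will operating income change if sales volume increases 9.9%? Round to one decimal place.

+27.7%

Contribution at this volume is 88,770 × $186.00 = $16,511,220.00.
Subtracting fixed costs: EBIT = $16,511,220.00 − $10,616,200 = $5,895,020.00.
So DOL = total CM / EBIT = $16,511,220.00 / $5,895,020.00 = 2.8009.
Operating income changes by 2.8009 × +9.9% = +27.7%.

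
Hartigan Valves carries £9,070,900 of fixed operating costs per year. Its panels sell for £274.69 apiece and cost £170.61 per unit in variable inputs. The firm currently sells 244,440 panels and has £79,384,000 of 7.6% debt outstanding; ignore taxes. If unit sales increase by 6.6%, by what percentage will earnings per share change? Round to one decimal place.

+16.2%

Contribution at this volume is 244,440 × £104.08 = £25,441,315.20.
Operating income = contribution − fixed costs = £25,441,315.20 − £9,070,900 = £16,370,415.20.
Interest = £6,033,184.00, so EBIT − I = £10,337,231.20.
Degree of combined leverage = contribution ÷ (EBIT − I) = £25,441,315.20 ÷ £10,337,231.20 = 2.4611.
EPS therefore changes by 2.4611 × (+6.6%) = +16.2%.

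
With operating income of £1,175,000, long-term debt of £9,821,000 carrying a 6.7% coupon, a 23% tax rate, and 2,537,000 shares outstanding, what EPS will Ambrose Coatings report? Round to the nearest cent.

£0.16

Interest = £658,007.00, so EBT = £1,175,000 − £658,007.00 = £516,993.00.
After tax at 23%: net income = £516,993.00 × 0.77 = £398,084.61.
Per share: £398,084.61 / 2,537,000 shares = £0.16.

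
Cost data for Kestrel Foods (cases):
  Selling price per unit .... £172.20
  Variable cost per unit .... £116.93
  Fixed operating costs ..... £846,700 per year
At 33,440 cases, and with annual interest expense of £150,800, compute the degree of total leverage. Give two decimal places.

Contribution at this volume is 33,440 × £55.27 = £1,848,228.80.
EBIT = £1,848,228.80 − £846,700 = £1,001,528.80. Interest = £150,800.00, so EBIT − I = £850,728.80.
DCL = contribution ÷ (EBIT − I) = £1,848,228.80 ÷ £850,728.80 = 2.1725.

2.17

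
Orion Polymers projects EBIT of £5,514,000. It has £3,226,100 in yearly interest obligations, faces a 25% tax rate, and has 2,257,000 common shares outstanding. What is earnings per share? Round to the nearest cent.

Interest = £3,226,100.00, so EBT = £5,514,000 − £3,226,100.00 = £2,287,900.00.
Net income = £2,287,900.00 × (1 − 0.25) = £1,715,925.00.
EPS = £1,715,925.00 ÷ 2,257,000 = £0.76.

£0.76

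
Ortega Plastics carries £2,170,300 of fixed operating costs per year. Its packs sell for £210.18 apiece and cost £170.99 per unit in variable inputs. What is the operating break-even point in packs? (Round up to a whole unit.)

55,379 packs

Unit CM = price − variable cost = £210.18 − £170.99 = £39.19.
Break-even volume = fixed costs ÷ CM per unit = £2,170,300 ÷ £39.19 = 55,378.92, so 55,379 packs.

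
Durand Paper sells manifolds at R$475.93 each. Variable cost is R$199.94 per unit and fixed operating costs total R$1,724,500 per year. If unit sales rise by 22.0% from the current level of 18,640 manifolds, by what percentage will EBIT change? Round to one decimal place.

+33.1%

Total contribution margin = 18,640 × R$275.99 = R$5,144,453.60.
Operating income = contribution − fixed costs = R$5,144,453.60 − R$1,724,500 = R$3,419,953.60.
DOL = contribution ÷ EBIT = R$5,144,453.60 ÷ R$3,419,953.60 = 1.5042.
%ΔEBIT = DOL × %ΔSales = 1.5042 × +22.0% = +33.1%.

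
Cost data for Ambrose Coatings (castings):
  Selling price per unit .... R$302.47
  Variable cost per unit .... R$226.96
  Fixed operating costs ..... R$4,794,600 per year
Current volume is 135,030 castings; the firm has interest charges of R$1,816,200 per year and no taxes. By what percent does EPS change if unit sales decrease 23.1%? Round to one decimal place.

Contribution at this volume is 135,030 × R$75.51 = R$10,196,115.30.
EBIT = R$10,196,115.30 − R$4,794,600 = R$5,401,515.30.
Interest = R$1,816,200.00, so EBIT − I = R$3,585,315.30.
DCL = total CM / (EBIT − I) = R$10,196,115.30 / R$3,585,315.30 = 2.8439.
EPS therefore changes by 2.8439 × (-23.1%) = -65.7%.

-65.7%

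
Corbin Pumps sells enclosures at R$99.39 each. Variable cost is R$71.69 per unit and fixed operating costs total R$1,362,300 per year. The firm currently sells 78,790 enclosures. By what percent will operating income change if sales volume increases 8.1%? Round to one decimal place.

+21.6%

Total contribution margin = 78,790 × R$27.70 = R$2,182,483.00.
EBIT = R$2,182,483.00 − R$1,362,300 = R$820,183.00.
DOL = contribution ÷ EBIT = R$2,182,483.00 ÷ R$820,183.00 = 2.6610.
Operating income changes by 2.6610 × +8.1% = +21.6%.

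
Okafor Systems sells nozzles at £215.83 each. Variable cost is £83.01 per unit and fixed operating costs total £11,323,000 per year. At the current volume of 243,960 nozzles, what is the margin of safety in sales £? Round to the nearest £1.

£34,254,225

Unit CM = price − variable cost = £215.83 − £83.01 = £132.82. Break-even units = £11,323,000 ÷ £132.82 = 85,250.72; break-even revenue = 85,250.72 × £215.83 = £18,399,661.87.
Actual sales revenue = 243,960 × £215.83 = £52,653,886.80.
Margin of safety = £52,653,886.80 − £18,399,661.87 = £34,254,225.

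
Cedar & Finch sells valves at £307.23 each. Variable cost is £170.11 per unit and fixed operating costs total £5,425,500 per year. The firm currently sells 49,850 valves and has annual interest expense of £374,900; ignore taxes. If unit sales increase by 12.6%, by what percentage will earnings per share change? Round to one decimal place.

+83.2%

At 49,850 units, contribution = 49,850 × £137.12 = £6,835,432.00.
EBIT = £6,835,432.00 − £5,425,500 = £1,409,932.00.
After interest of £374,900.00, pre-tax earnings = £1,035,032.00.
Degree of combined leverage = contribution ÷ (EBIT − I) = £6,835,432.00 ÷ £1,035,032.00 = 6.6041.
EPS therefore changes by 6.6041 × (+12.6%) = +83.2%.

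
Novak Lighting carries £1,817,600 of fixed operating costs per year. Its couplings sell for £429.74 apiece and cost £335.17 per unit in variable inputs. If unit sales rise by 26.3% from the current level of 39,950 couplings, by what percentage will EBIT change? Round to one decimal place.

At 39,950 units, contribution = 39,950 × £94.57 = £3,778,071.50.
Subtracting fixed costs: EBIT = £3,778,071.50 − £1,817,600 = £1,960,471.50.
DOL = contribution ÷ EBIT = £3,778,071.50 ÷ £1,960,471.50 = 1.9271.
Operating income changes by 1.9271 × +26.3% = +50.7%.

+50.7%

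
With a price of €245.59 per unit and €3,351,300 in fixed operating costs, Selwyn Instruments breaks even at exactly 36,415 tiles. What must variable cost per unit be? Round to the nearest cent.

At break-even, FC = Q × (P − VC), so P − VC = €3,351,300 ÷ 36,415 = €92.0308.
Hence VC = price − CM = €245.59 − €92.0308 = €153.56.

€153.56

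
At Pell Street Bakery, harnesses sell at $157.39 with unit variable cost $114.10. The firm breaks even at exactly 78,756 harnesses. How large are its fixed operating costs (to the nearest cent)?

Each unit contributes $157.39 − $114.10 = $43.29.
Fixed costs = break-even units × CM = 78,756 × $43.29 = $3,409,347.24.

$3,409,347.24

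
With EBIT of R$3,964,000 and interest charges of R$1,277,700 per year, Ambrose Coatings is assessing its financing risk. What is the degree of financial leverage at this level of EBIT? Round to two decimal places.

1.48

Annual interest charges come to R$1,277,700.00.
Degree of financial leverage = EBIT / (EBIT − interest) = R$3,964,000 / R$2,686,300.00 = 1.4756.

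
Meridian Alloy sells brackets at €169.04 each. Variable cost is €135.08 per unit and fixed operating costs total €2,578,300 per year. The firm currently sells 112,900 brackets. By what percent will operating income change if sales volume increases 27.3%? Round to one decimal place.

+83.4%

Contribution at this volume is 112,900 × €33.96 = €3,834,084.00.
EBIT = €3,834,084.00 − €2,578,300 = €1,255,784.00.
Degree of operating leverage = €3,834,084.00 / €1,255,784.00 = 3.0531.
So EBIT moves 3.0531 × (+27.3%) = +83.4%.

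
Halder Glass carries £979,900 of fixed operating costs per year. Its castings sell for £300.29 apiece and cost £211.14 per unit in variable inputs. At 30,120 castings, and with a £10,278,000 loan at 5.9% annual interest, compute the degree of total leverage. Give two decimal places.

2.44

Total contribution margin = 30,120 × £89.15 = £2,685,198.00.
Subtracting fixed costs: EBIT = £2,685,198.00 − £979,900 = £1,705,298.00. Interest = £606,402.00, so EBIT − I = £1,098,896.00.
DCL = contribution ÷ (EBIT − I) = £2,685,198.00 ÷ £1,098,896.00 = 2.4435.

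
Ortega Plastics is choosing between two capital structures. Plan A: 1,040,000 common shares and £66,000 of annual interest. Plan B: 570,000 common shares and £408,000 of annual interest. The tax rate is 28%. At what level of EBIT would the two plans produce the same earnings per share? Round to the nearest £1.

£822,766

Set EPS_A = EPS_B: (EBIT − £66,000)(1 − 0.28) ÷ 1,040,000 = (EBIT − £408,000)(1 − 0.28) ÷ 570,000.
Cancelling (1 − t) and cross-multiplying: 570,000·(EBIT − 66,000) = 1,040,000·(EBIT − 408,000).
EBIT × (1,040,000 − 570,000) = 408,000 × 1,040,000 − 66,000 × 570,000 = 386,700,000,000, so EBIT = 386,700,000,000 ÷ 470,000 = 822,765.96.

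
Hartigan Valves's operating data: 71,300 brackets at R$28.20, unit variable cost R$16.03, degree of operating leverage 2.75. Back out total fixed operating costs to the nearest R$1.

Total contribution margin = 71,300 × R$12.17 = R$867,721.00.
Since DOL = CM ÷ EBIT, EBIT = R$867,721.00 ÷ 2.75 = R$315,534.91.
And FC = contribution − EBIT = R$867,721.00 − R$315,534.91 = R$552,186.

R$552,186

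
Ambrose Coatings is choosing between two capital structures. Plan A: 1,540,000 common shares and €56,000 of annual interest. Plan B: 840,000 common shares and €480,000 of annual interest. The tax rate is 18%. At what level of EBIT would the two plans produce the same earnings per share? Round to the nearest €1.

€988,800

At indifference, (EBIT − 56,000)(1 − t)/1,540,000 = (EBIT − 480,000)(1 − t)/840,000.
Cancelling (1 − t) and cross-multiplying: 840,000·(EBIT − 56,000) = 1,540,000·(EBIT − 480,000).
EBIT × (1,540,000 − 840,000) = 480,000 × 1,540,000 − 56,000 × 840,000 = 692,160,000,000, so EBIT = 692,160,000,000 ÷ 700,000 = 988,800.00.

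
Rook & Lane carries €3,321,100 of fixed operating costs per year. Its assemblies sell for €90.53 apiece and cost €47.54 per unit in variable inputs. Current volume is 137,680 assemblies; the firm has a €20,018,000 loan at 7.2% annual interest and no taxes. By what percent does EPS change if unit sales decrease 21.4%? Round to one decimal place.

At 137,680 units, contribution = 137,680 × €42.99 = €5,918,863.20.
Subtracting fixed costs: EBIT = €5,918,863.20 − €3,321,100 = €2,597,763.20.
Interest = €1,441,296.00, so EBIT − I = €1,156,467.20.
Degree of combined leverage = contribution ÷ (EBIT − I) = €5,918,863.20 ÷ €1,156,467.20 = 5.1181.
%ΔEPS = DCL × %ΔSales = 5.1181 × -21.4% = -109.5%.

-109.5%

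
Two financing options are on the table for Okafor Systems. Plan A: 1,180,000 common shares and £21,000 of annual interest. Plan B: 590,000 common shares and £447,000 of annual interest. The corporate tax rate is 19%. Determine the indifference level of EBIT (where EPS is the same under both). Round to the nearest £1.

£873,000

At indifference, (EBIT − 21,000)(1 − t)/1,180,000 = (EBIT − 447,000)(1 − t)/590,000.
The (1 − t) factor cancels: (EBIT − 21,000) × 590,000 = (EBIT − 447,000) × 1,180,000.
Solving, EBIT = (447,000·1,180,000 − 21,000·590,000) / (1,180,000 − 590,000) = 515,070,000,000 / 590,000 = 873,000.00.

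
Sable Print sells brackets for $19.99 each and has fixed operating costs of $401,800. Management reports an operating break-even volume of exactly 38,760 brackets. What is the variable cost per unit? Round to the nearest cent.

Contribution per unit must be FC / Q = $401,800 / 38,760 = $10.3664.
Variable cost per unit = $19.99 − $10.3664 = $9.62.

$9.62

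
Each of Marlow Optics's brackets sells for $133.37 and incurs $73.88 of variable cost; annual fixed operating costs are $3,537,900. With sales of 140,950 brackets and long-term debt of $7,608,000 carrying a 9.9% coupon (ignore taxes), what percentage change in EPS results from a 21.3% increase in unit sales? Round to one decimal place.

Contribution at this volume is 140,950 × $59.49 = $8,385,115.50.
EBIT = $8,385,115.50 − $3,537,900 = $4,847,215.50.
After interest of $753,192.00, pre-tax earnings = $4,094,023.50.
DCL = total CM / (EBIT − I) = $8,385,115.50 / $4,094,023.50 = 2.0481.
EPS therefore changes by 2.0481 × (+21.3%) = +43.6%.

+43.6%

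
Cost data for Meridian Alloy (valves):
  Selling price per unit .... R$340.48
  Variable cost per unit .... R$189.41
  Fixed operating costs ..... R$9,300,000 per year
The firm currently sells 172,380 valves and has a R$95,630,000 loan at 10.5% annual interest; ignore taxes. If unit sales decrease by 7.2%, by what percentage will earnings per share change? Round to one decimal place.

At 172,380 units, contribution = 172,380 × R$151.07 = R$26,041,446.60.
EBIT = R$26,041,446.60 − R$9,300,000 = R$16,741,446.60.
After interest of R$10,041,150.00, pre-tax earnings = R$6,700,296.60.
DCL = total CM / (EBIT − I) = R$26,041,446.60 / R$6,700,296.60 = 3.8866.
EPS therefore changes by 3.8866 × (-7.2%) = -28.0%.

-28.0%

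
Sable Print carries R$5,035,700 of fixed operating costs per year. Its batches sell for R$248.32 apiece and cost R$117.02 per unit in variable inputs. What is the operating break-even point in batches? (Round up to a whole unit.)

Contribution margin per unit = R$248.32 − R$117.02 = R$131.30.
Break-even volume = fixed costs ÷ CM per unit = R$5,035,700 ÷ R$131.30 = 38,352.63, so 38,353 batches.

38,353 batches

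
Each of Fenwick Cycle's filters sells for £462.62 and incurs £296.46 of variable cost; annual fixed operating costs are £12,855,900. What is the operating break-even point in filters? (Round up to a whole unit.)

77,371 filters

Contribution margin per unit = £462.62 − £296.46 = £166.16.
Units to break even: £12,855,900 ÷ £166.16 = 77,370.61, rounded up to 77,371.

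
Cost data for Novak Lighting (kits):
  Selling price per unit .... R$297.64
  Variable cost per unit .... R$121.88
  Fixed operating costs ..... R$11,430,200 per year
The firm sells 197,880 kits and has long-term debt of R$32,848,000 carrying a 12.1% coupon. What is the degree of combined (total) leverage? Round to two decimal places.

Total contribution margin = 197,880 × R$175.76 = R$34,779,388.80.
Subtracting fixed costs: EBIT = R$34,779,388.80 − R$11,430,200 = R$23,349,188.80. Interest = R$3,974,608.00, so EBIT − I = R$19,374,580.80.
DCL = contribution ÷ (EBIT − I) = R$34,779,388.80 ÷ R$19,374,580.80 = 1.7951.

1.80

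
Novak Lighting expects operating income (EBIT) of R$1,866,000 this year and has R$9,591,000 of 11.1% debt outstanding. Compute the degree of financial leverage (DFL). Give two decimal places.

2.33

Interest = R$1,064,601.00.
DFL = EBIT ÷ (EBIT − I) = R$1,866,000 ÷ (R$1,866,000 − R$1,064,601.00) = R$1,866,000 ÷ R$801,399.00 = 2.3284.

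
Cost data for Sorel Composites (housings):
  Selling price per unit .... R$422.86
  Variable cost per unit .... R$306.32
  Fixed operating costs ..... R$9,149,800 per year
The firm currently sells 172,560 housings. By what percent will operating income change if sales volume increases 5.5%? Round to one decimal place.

At 172,560 units, contribution = 172,560 × R$116.54 = R$20,110,142.40.
Subtracting fixed costs: EBIT = R$20,110,142.40 − R$9,149,800 = R$10,960,342.40.
Degree of operating leverage = R$20,110,142.40 / R$10,960,342.40 = 1.8348.
So EBIT moves 1.8348 × (+5.5%) = +10.1%.

+10.1%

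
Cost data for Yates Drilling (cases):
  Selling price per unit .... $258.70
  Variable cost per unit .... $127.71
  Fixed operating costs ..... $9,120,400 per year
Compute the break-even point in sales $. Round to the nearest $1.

CM per unit = $258.70 − $127.71 = $130.99; CM ratio = $130.99 / $258.70 = 0.5063.
Break-even sales = FC ÷ CM ratio = $9,120,400 × $258.70 / $130.99 = $18,012,424.

$18,012,424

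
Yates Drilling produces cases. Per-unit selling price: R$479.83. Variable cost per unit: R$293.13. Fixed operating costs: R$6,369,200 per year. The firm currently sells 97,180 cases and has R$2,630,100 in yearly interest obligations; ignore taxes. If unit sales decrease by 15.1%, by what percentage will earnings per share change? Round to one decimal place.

-30.0%

Contribution at this volume is 97,180 × R$186.70 = R$18,143,506.00.
Operating income = contribution − fixed costs = R$18,143,506.00 − R$6,369,200 = R$11,774,306.00.
Interest = R$2,630,100.00, so EBIT − I = R$9,144,206.00.
Degree of combined leverage = contribution ÷ (EBIT − I) = R$18,143,506.00 ÷ R$9,144,206.00 = 1.9842.
EPS therefore changes by 1.9842 × (-15.1%) = -30.0%.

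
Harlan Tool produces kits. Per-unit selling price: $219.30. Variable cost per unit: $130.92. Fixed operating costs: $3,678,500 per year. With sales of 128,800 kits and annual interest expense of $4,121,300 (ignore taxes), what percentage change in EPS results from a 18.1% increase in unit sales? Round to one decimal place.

At 128,800 units, contribution = 128,800 × $88.38 = $11,383,344.00.
Operating income = contribution − fixed costs = $11,383,344.00 − $3,678,500 = $7,704,844.00.
Interest = $4,121,300.00, so EBIT − I = $3,583,544.00.
DCL = total CM / (EBIT − I) = $11,383,344.00 / $3,583,544.00 = 3.1766.
%ΔEPS = DCL × %ΔSales = 3.1766 × +18.1% = +57.5%.

+57.5%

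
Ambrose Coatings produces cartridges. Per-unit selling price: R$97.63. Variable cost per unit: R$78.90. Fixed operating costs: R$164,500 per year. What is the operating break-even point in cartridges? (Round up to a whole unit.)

8,783 cartridges

Each unit contributes R$97.63 − R$78.90 = R$18.73.
Units to break even: R$164,500 ÷ R$18.73 = 8,782.70, rounded up to 8,783.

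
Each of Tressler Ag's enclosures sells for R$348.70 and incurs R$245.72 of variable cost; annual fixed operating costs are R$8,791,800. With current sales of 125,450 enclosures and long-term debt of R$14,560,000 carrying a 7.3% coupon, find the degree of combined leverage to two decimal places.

4.22

Total contribution margin = 125,450 × R$102.98 = R$12,918,841.00.
EBIT = R$12,918,841.00 − R$8,791,800 = R$4,127,041.00. Interest = R$1,062,880.00.
DOL = R$12,918,841.00 ÷ R$4,127,041.00 = 3.1303; DFL = R$4,127,041.00 ÷ R$3,064,161.00 = 1.3469.
Combined leverage = 3.1303 × 1.3469 = 4.2162.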